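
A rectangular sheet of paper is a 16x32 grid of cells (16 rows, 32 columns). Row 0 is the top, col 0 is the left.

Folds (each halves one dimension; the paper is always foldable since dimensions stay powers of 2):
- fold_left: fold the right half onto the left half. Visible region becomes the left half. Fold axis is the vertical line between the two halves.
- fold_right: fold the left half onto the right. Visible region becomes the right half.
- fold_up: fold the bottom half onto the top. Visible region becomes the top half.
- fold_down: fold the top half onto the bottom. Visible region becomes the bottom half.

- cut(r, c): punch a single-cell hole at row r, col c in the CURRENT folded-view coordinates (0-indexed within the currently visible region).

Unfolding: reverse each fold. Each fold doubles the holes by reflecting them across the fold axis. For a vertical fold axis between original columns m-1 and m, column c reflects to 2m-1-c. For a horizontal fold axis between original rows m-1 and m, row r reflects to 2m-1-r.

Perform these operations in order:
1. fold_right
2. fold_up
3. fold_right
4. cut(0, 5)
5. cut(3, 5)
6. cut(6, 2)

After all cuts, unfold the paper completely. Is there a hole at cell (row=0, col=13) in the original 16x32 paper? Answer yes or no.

Op 1 fold_right: fold axis v@16; visible region now rows[0,16) x cols[16,32) = 16x16
Op 2 fold_up: fold axis h@8; visible region now rows[0,8) x cols[16,32) = 8x16
Op 3 fold_right: fold axis v@24; visible region now rows[0,8) x cols[24,32) = 8x8
Op 4 cut(0, 5): punch at orig (0,29); cuts so far [(0, 29)]; region rows[0,8) x cols[24,32) = 8x8
Op 5 cut(3, 5): punch at orig (3,29); cuts so far [(0, 29), (3, 29)]; region rows[0,8) x cols[24,32) = 8x8
Op 6 cut(6, 2): punch at orig (6,26); cuts so far [(0, 29), (3, 29), (6, 26)]; region rows[0,8) x cols[24,32) = 8x8
Unfold 1 (reflect across v@24): 6 holes -> [(0, 18), (0, 29), (3, 18), (3, 29), (6, 21), (6, 26)]
Unfold 2 (reflect across h@8): 12 holes -> [(0, 18), (0, 29), (3, 18), (3, 29), (6, 21), (6, 26), (9, 21), (9, 26), (12, 18), (12, 29), (15, 18), (15, 29)]
Unfold 3 (reflect across v@16): 24 holes -> [(0, 2), (0, 13), (0, 18), (0, 29), (3, 2), (3, 13), (3, 18), (3, 29), (6, 5), (6, 10), (6, 21), (6, 26), (9, 5), (9, 10), (9, 21), (9, 26), (12, 2), (12, 13), (12, 18), (12, 29), (15, 2), (15, 13), (15, 18), (15, 29)]
Holes: [(0, 2), (0, 13), (0, 18), (0, 29), (3, 2), (3, 13), (3, 18), (3, 29), (6, 5), (6, 10), (6, 21), (6, 26), (9, 5), (9, 10), (9, 21), (9, 26), (12, 2), (12, 13), (12, 18), (12, 29), (15, 2), (15, 13), (15, 18), (15, 29)]

Answer: yes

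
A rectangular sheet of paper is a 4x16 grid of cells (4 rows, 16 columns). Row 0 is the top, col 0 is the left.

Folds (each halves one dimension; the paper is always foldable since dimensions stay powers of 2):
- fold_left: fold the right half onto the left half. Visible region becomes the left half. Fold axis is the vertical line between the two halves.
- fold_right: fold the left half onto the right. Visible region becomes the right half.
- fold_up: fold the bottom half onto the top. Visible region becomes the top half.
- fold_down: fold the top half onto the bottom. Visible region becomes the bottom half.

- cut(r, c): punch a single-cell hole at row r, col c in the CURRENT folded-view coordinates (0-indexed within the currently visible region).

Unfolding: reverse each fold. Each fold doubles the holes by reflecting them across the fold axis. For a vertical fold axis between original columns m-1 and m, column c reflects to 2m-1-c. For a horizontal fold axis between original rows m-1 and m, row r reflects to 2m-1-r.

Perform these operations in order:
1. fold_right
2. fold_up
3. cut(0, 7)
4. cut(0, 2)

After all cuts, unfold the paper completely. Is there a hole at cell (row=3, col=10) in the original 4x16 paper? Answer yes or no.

Op 1 fold_right: fold axis v@8; visible region now rows[0,4) x cols[8,16) = 4x8
Op 2 fold_up: fold axis h@2; visible region now rows[0,2) x cols[8,16) = 2x8
Op 3 cut(0, 7): punch at orig (0,15); cuts so far [(0, 15)]; region rows[0,2) x cols[8,16) = 2x8
Op 4 cut(0, 2): punch at orig (0,10); cuts so far [(0, 10), (0, 15)]; region rows[0,2) x cols[8,16) = 2x8
Unfold 1 (reflect across h@2): 4 holes -> [(0, 10), (0, 15), (3, 10), (3, 15)]
Unfold 2 (reflect across v@8): 8 holes -> [(0, 0), (0, 5), (0, 10), (0, 15), (3, 0), (3, 5), (3, 10), (3, 15)]
Holes: [(0, 0), (0, 5), (0, 10), (0, 15), (3, 0), (3, 5), (3, 10), (3, 15)]

Answer: yes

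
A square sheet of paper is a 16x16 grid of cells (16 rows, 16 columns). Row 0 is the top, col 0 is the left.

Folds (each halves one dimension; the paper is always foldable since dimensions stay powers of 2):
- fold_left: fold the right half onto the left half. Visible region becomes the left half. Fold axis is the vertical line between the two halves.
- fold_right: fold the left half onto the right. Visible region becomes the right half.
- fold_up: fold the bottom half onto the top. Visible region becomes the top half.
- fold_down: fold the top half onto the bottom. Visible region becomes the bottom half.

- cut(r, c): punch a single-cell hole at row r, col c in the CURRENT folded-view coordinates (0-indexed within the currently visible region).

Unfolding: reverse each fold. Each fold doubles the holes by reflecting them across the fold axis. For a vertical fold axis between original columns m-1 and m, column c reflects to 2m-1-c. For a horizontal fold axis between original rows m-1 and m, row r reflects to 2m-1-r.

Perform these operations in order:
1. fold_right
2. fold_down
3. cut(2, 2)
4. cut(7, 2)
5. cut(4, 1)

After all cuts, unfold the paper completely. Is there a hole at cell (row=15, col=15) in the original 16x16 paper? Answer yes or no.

Op 1 fold_right: fold axis v@8; visible region now rows[0,16) x cols[8,16) = 16x8
Op 2 fold_down: fold axis h@8; visible region now rows[8,16) x cols[8,16) = 8x8
Op 3 cut(2, 2): punch at orig (10,10); cuts so far [(10, 10)]; region rows[8,16) x cols[8,16) = 8x8
Op 4 cut(7, 2): punch at orig (15,10); cuts so far [(10, 10), (15, 10)]; region rows[8,16) x cols[8,16) = 8x8
Op 5 cut(4, 1): punch at orig (12,9); cuts so far [(10, 10), (12, 9), (15, 10)]; region rows[8,16) x cols[8,16) = 8x8
Unfold 1 (reflect across h@8): 6 holes -> [(0, 10), (3, 9), (5, 10), (10, 10), (12, 9), (15, 10)]
Unfold 2 (reflect across v@8): 12 holes -> [(0, 5), (0, 10), (3, 6), (3, 9), (5, 5), (5, 10), (10, 5), (10, 10), (12, 6), (12, 9), (15, 5), (15, 10)]
Holes: [(0, 5), (0, 10), (3, 6), (3, 9), (5, 5), (5, 10), (10, 5), (10, 10), (12, 6), (12, 9), (15, 5), (15, 10)]

Answer: no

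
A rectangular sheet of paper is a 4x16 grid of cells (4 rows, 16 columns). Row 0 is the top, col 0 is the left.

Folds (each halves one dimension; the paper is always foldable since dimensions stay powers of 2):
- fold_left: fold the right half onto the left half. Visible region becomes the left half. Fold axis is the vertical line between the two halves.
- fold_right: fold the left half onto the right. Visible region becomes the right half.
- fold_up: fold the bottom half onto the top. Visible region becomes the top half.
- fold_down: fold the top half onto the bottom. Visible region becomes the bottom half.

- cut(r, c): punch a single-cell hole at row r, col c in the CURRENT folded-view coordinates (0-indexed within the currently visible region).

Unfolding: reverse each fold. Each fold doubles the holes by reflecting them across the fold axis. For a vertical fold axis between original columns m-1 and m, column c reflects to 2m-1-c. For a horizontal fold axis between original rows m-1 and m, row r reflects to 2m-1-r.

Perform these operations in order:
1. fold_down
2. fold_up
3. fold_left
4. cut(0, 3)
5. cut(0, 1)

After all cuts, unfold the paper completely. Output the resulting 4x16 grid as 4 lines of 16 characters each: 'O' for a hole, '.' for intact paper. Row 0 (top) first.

Op 1 fold_down: fold axis h@2; visible region now rows[2,4) x cols[0,16) = 2x16
Op 2 fold_up: fold axis h@3; visible region now rows[2,3) x cols[0,16) = 1x16
Op 3 fold_left: fold axis v@8; visible region now rows[2,3) x cols[0,8) = 1x8
Op 4 cut(0, 3): punch at orig (2,3); cuts so far [(2, 3)]; region rows[2,3) x cols[0,8) = 1x8
Op 5 cut(0, 1): punch at orig (2,1); cuts so far [(2, 1), (2, 3)]; region rows[2,3) x cols[0,8) = 1x8
Unfold 1 (reflect across v@8): 4 holes -> [(2, 1), (2, 3), (2, 12), (2, 14)]
Unfold 2 (reflect across h@3): 8 holes -> [(2, 1), (2, 3), (2, 12), (2, 14), (3, 1), (3, 3), (3, 12), (3, 14)]
Unfold 3 (reflect across h@2): 16 holes -> [(0, 1), (0, 3), (0, 12), (0, 14), (1, 1), (1, 3), (1, 12), (1, 14), (2, 1), (2, 3), (2, 12), (2, 14), (3, 1), (3, 3), (3, 12), (3, 14)]

Answer: .O.O........O.O.
.O.O........O.O.
.O.O........O.O.
.O.O........O.O.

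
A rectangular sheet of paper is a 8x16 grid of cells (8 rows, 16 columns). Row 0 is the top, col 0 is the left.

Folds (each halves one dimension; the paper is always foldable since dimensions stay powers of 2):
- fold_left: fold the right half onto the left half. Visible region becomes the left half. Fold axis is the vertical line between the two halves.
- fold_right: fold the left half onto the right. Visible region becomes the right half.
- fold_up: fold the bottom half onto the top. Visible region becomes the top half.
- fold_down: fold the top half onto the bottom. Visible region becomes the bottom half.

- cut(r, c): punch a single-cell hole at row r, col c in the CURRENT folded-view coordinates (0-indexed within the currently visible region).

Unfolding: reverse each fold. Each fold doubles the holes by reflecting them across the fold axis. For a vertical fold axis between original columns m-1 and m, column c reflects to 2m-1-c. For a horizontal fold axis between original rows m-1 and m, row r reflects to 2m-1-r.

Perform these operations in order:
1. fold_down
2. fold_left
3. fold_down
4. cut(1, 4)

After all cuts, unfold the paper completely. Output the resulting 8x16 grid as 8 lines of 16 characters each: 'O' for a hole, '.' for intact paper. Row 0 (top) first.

Answer: ....O......O....
................
................
....O......O....
....O......O....
................
................
....O......O....

Derivation:
Op 1 fold_down: fold axis h@4; visible region now rows[4,8) x cols[0,16) = 4x16
Op 2 fold_left: fold axis v@8; visible region now rows[4,8) x cols[0,8) = 4x8
Op 3 fold_down: fold axis h@6; visible region now rows[6,8) x cols[0,8) = 2x8
Op 4 cut(1, 4): punch at orig (7,4); cuts so far [(7, 4)]; region rows[6,8) x cols[0,8) = 2x8
Unfold 1 (reflect across h@6): 2 holes -> [(4, 4), (7, 4)]
Unfold 2 (reflect across v@8): 4 holes -> [(4, 4), (4, 11), (7, 4), (7, 11)]
Unfold 3 (reflect across h@4): 8 holes -> [(0, 4), (0, 11), (3, 4), (3, 11), (4, 4), (4, 11), (7, 4), (7, 11)]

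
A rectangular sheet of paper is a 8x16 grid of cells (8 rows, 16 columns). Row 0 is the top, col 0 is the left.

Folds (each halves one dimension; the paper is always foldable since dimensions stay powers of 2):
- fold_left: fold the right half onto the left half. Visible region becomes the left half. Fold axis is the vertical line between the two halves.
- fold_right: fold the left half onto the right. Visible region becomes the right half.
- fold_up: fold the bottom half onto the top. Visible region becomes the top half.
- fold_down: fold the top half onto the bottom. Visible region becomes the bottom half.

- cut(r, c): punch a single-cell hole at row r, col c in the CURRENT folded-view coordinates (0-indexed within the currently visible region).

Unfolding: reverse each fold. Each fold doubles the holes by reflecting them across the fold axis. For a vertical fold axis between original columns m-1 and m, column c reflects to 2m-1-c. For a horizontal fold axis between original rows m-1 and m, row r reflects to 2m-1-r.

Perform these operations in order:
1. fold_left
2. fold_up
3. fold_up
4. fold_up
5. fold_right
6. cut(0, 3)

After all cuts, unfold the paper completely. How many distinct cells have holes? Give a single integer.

Op 1 fold_left: fold axis v@8; visible region now rows[0,8) x cols[0,8) = 8x8
Op 2 fold_up: fold axis h@4; visible region now rows[0,4) x cols[0,8) = 4x8
Op 3 fold_up: fold axis h@2; visible region now rows[0,2) x cols[0,8) = 2x8
Op 4 fold_up: fold axis h@1; visible region now rows[0,1) x cols[0,8) = 1x8
Op 5 fold_right: fold axis v@4; visible region now rows[0,1) x cols[4,8) = 1x4
Op 6 cut(0, 3): punch at orig (0,7); cuts so far [(0, 7)]; region rows[0,1) x cols[4,8) = 1x4
Unfold 1 (reflect across v@4): 2 holes -> [(0, 0), (0, 7)]
Unfold 2 (reflect across h@1): 4 holes -> [(0, 0), (0, 7), (1, 0), (1, 7)]
Unfold 3 (reflect across h@2): 8 holes -> [(0, 0), (0, 7), (1, 0), (1, 7), (2, 0), (2, 7), (3, 0), (3, 7)]
Unfold 4 (reflect across h@4): 16 holes -> [(0, 0), (0, 7), (1, 0), (1, 7), (2, 0), (2, 7), (3, 0), (3, 7), (4, 0), (4, 7), (5, 0), (5, 7), (6, 0), (6, 7), (7, 0), (7, 7)]
Unfold 5 (reflect across v@8): 32 holes -> [(0, 0), (0, 7), (0, 8), (0, 15), (1, 0), (1, 7), (1, 8), (1, 15), (2, 0), (2, 7), (2, 8), (2, 15), (3, 0), (3, 7), (3, 8), (3, 15), (4, 0), (4, 7), (4, 8), (4, 15), (5, 0), (5, 7), (5, 8), (5, 15), (6, 0), (6, 7), (6, 8), (6, 15), (7, 0), (7, 7), (7, 8), (7, 15)]

Answer: 32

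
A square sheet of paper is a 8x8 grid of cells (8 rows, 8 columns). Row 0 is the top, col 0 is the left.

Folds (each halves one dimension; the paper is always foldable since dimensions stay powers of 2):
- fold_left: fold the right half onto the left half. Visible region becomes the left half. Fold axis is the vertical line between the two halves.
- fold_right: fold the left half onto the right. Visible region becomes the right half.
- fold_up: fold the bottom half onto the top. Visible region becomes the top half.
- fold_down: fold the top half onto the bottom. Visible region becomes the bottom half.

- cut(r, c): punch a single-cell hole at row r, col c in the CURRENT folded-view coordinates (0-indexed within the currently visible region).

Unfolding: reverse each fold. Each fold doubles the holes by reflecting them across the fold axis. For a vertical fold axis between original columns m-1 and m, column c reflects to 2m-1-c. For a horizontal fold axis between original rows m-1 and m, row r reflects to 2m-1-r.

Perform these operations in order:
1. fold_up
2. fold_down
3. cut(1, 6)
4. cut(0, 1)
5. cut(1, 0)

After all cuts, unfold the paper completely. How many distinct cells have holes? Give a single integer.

Op 1 fold_up: fold axis h@4; visible region now rows[0,4) x cols[0,8) = 4x8
Op 2 fold_down: fold axis h@2; visible region now rows[2,4) x cols[0,8) = 2x8
Op 3 cut(1, 6): punch at orig (3,6); cuts so far [(3, 6)]; region rows[2,4) x cols[0,8) = 2x8
Op 4 cut(0, 1): punch at orig (2,1); cuts so far [(2, 1), (3, 6)]; region rows[2,4) x cols[0,8) = 2x8
Op 5 cut(1, 0): punch at orig (3,0); cuts so far [(2, 1), (3, 0), (3, 6)]; region rows[2,4) x cols[0,8) = 2x8
Unfold 1 (reflect across h@2): 6 holes -> [(0, 0), (0, 6), (1, 1), (2, 1), (3, 0), (3, 6)]
Unfold 2 (reflect across h@4): 12 holes -> [(0, 0), (0, 6), (1, 1), (2, 1), (3, 0), (3, 6), (4, 0), (4, 6), (5, 1), (6, 1), (7, 0), (7, 6)]

Answer: 12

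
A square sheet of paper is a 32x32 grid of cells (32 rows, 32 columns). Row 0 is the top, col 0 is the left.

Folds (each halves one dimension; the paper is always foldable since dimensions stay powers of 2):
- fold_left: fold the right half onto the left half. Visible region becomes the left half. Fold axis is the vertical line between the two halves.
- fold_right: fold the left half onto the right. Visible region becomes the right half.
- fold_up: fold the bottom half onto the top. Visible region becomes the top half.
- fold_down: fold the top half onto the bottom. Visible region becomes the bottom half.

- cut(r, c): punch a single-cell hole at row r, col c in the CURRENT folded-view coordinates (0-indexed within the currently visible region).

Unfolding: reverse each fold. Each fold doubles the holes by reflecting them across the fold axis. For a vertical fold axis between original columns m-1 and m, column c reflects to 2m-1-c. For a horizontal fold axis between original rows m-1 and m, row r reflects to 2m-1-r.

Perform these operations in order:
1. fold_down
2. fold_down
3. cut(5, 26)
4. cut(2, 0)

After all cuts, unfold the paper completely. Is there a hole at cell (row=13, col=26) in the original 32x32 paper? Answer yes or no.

Answer: yes

Derivation:
Op 1 fold_down: fold axis h@16; visible region now rows[16,32) x cols[0,32) = 16x32
Op 2 fold_down: fold axis h@24; visible region now rows[24,32) x cols[0,32) = 8x32
Op 3 cut(5, 26): punch at orig (29,26); cuts so far [(29, 26)]; region rows[24,32) x cols[0,32) = 8x32
Op 4 cut(2, 0): punch at orig (26,0); cuts so far [(26, 0), (29, 26)]; region rows[24,32) x cols[0,32) = 8x32
Unfold 1 (reflect across h@24): 4 holes -> [(18, 26), (21, 0), (26, 0), (29, 26)]
Unfold 2 (reflect across h@16): 8 holes -> [(2, 26), (5, 0), (10, 0), (13, 26), (18, 26), (21, 0), (26, 0), (29, 26)]
Holes: [(2, 26), (5, 0), (10, 0), (13, 26), (18, 26), (21, 0), (26, 0), (29, 26)]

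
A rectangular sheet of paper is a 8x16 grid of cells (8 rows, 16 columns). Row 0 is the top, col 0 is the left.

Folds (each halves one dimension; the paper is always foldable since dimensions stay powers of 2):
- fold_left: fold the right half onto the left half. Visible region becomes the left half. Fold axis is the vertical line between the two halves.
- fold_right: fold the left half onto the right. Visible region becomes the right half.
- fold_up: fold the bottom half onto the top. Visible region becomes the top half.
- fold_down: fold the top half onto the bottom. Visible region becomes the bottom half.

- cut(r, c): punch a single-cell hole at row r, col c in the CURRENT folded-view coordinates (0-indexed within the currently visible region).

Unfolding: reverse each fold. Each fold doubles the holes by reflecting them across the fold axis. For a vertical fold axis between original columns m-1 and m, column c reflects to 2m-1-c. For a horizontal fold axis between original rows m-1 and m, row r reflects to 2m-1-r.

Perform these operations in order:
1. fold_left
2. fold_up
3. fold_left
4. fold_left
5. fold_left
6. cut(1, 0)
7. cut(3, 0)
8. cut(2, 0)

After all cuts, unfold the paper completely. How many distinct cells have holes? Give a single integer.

Op 1 fold_left: fold axis v@8; visible region now rows[0,8) x cols[0,8) = 8x8
Op 2 fold_up: fold axis h@4; visible region now rows[0,4) x cols[0,8) = 4x8
Op 3 fold_left: fold axis v@4; visible region now rows[0,4) x cols[0,4) = 4x4
Op 4 fold_left: fold axis v@2; visible region now rows[0,4) x cols[0,2) = 4x2
Op 5 fold_left: fold axis v@1; visible region now rows[0,4) x cols[0,1) = 4x1
Op 6 cut(1, 0): punch at orig (1,0); cuts so far [(1, 0)]; region rows[0,4) x cols[0,1) = 4x1
Op 7 cut(3, 0): punch at orig (3,0); cuts so far [(1, 0), (3, 0)]; region rows[0,4) x cols[0,1) = 4x1
Op 8 cut(2, 0): punch at orig (2,0); cuts so far [(1, 0), (2, 0), (3, 0)]; region rows[0,4) x cols[0,1) = 4x1
Unfold 1 (reflect across v@1): 6 holes -> [(1, 0), (1, 1), (2, 0), (2, 1), (3, 0), (3, 1)]
Unfold 2 (reflect across v@2): 12 holes -> [(1, 0), (1, 1), (1, 2), (1, 3), (2, 0), (2, 1), (2, 2), (2, 3), (3, 0), (3, 1), (3, 2), (3, 3)]
Unfold 3 (reflect across v@4): 24 holes -> [(1, 0), (1, 1), (1, 2), (1, 3), (1, 4), (1, 5), (1, 6), (1, 7), (2, 0), (2, 1), (2, 2), (2, 3), (2, 4), (2, 5), (2, 6), (2, 7), (3, 0), (3, 1), (3, 2), (3, 3), (3, 4), (3, 5), (3, 6), (3, 7)]
Unfold 4 (reflect across h@4): 48 holes -> [(1, 0), (1, 1), (1, 2), (1, 3), (1, 4), (1, 5), (1, 6), (1, 7), (2, 0), (2, 1), (2, 2), (2, 3), (2, 4), (2, 5), (2, 6), (2, 7), (3, 0), (3, 1), (3, 2), (3, 3), (3, 4), (3, 5), (3, 6), (3, 7), (4, 0), (4, 1), (4, 2), (4, 3), (4, 4), (4, 5), (4, 6), (4, 7), (5, 0), (5, 1), (5, 2), (5, 3), (5, 4), (5, 5), (5, 6), (5, 7), (6, 0), (6, 1), (6, 2), (6, 3), (6, 4), (6, 5), (6, 6), (6, 7)]
Unfold 5 (reflect across v@8): 96 holes -> [(1, 0), (1, 1), (1, 2), (1, 3), (1, 4), (1, 5), (1, 6), (1, 7), (1, 8), (1, 9), (1, 10), (1, 11), (1, 12), (1, 13), (1, 14), (1, 15), (2, 0), (2, 1), (2, 2), (2, 3), (2, 4), (2, 5), (2, 6), (2, 7), (2, 8), (2, 9), (2, 10), (2, 11), (2, 12), (2, 13), (2, 14), (2, 15), (3, 0), (3, 1), (3, 2), (3, 3), (3, 4), (3, 5), (3, 6), (3, 7), (3, 8), (3, 9), (3, 10), (3, 11), (3, 12), (3, 13), (3, 14), (3, 15), (4, 0), (4, 1), (4, 2), (4, 3), (4, 4), (4, 5), (4, 6), (4, 7), (4, 8), (4, 9), (4, 10), (4, 11), (4, 12), (4, 13), (4, 14), (4, 15), (5, 0), (5, 1), (5, 2), (5, 3), (5, 4), (5, 5), (5, 6), (5, 7), (5, 8), (5, 9), (5, 10), (5, 11), (5, 12), (5, 13), (5, 14), (5, 15), (6, 0), (6, 1), (6, 2), (6, 3), (6, 4), (6, 5), (6, 6), (6, 7), (6, 8), (6, 9), (6, 10), (6, 11), (6, 12), (6, 13), (6, 14), (6, 15)]

Answer: 96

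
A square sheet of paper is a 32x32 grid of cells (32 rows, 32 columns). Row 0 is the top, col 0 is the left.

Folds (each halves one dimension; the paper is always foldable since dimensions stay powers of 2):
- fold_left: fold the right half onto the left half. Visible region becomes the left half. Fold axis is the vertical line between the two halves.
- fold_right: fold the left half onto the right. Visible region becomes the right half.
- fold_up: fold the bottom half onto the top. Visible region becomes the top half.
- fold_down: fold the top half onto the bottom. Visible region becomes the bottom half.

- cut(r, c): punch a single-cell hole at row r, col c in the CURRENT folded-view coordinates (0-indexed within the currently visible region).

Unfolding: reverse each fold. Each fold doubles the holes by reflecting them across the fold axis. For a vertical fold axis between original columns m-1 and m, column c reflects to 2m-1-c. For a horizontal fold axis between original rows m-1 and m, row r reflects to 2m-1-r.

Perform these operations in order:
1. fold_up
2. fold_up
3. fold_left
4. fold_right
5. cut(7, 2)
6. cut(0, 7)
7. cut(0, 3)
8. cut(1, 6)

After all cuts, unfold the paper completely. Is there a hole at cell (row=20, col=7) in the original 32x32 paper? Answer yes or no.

Op 1 fold_up: fold axis h@16; visible region now rows[0,16) x cols[0,32) = 16x32
Op 2 fold_up: fold axis h@8; visible region now rows[0,8) x cols[0,32) = 8x32
Op 3 fold_left: fold axis v@16; visible region now rows[0,8) x cols[0,16) = 8x16
Op 4 fold_right: fold axis v@8; visible region now rows[0,8) x cols[8,16) = 8x8
Op 5 cut(7, 2): punch at orig (7,10); cuts so far [(7, 10)]; region rows[0,8) x cols[8,16) = 8x8
Op 6 cut(0, 7): punch at orig (0,15); cuts so far [(0, 15), (7, 10)]; region rows[0,8) x cols[8,16) = 8x8
Op 7 cut(0, 3): punch at orig (0,11); cuts so far [(0, 11), (0, 15), (7, 10)]; region rows[0,8) x cols[8,16) = 8x8
Op 8 cut(1, 6): punch at orig (1,14); cuts so far [(0, 11), (0, 15), (1, 14), (7, 10)]; region rows[0,8) x cols[8,16) = 8x8
Unfold 1 (reflect across v@8): 8 holes -> [(0, 0), (0, 4), (0, 11), (0, 15), (1, 1), (1, 14), (7, 5), (7, 10)]
Unfold 2 (reflect across v@16): 16 holes -> [(0, 0), (0, 4), (0, 11), (0, 15), (0, 16), (0, 20), (0, 27), (0, 31), (1, 1), (1, 14), (1, 17), (1, 30), (7, 5), (7, 10), (7, 21), (7, 26)]
Unfold 3 (reflect across h@8): 32 holes -> [(0, 0), (0, 4), (0, 11), (0, 15), (0, 16), (0, 20), (0, 27), (0, 31), (1, 1), (1, 14), (1, 17), (1, 30), (7, 5), (7, 10), (7, 21), (7, 26), (8, 5), (8, 10), (8, 21), (8, 26), (14, 1), (14, 14), (14, 17), (14, 30), (15, 0), (15, 4), (15, 11), (15, 15), (15, 16), (15, 20), (15, 27), (15, 31)]
Unfold 4 (reflect across h@16): 64 holes -> [(0, 0), (0, 4), (0, 11), (0, 15), (0, 16), (0, 20), (0, 27), (0, 31), (1, 1), (1, 14), (1, 17), (1, 30), (7, 5), (7, 10), (7, 21), (7, 26), (8, 5), (8, 10), (8, 21), (8, 26), (14, 1), (14, 14), (14, 17), (14, 30), (15, 0), (15, 4), (15, 11), (15, 15), (15, 16), (15, 20), (15, 27), (15, 31), (16, 0), (16, 4), (16, 11), (16, 15), (16, 16), (16, 20), (16, 27), (16, 31), (17, 1), (17, 14), (17, 17), (17, 30), (23, 5), (23, 10), (23, 21), (23, 26), (24, 5), (24, 10), (24, 21), (24, 26), (30, 1), (30, 14), (30, 17), (30, 30), (31, 0), (31, 4), (31, 11), (31, 15), (31, 16), (31, 20), (31, 27), (31, 31)]
Holes: [(0, 0), (0, 4), (0, 11), (0, 15), (0, 16), (0, 20), (0, 27), (0, 31), (1, 1), (1, 14), (1, 17), (1, 30), (7, 5), (7, 10), (7, 21), (7, 26), (8, 5), (8, 10), (8, 21), (8, 26), (14, 1), (14, 14), (14, 17), (14, 30), (15, 0), (15, 4), (15, 11), (15, 15), (15, 16), (15, 20), (15, 27), (15, 31), (16, 0), (16, 4), (16, 11), (16, 15), (16, 16), (16, 20), (16, 27), (16, 31), (17, 1), (17, 14), (17, 17), (17, 30), (23, 5), (23, 10), (23, 21), (23, 26), (24, 5), (24, 10), (24, 21), (24, 26), (30, 1), (30, 14), (30, 17), (30, 30), (31, 0), (31, 4), (31, 11), (31, 15), (31, 16), (31, 20), (31, 27), (31, 31)]

Answer: no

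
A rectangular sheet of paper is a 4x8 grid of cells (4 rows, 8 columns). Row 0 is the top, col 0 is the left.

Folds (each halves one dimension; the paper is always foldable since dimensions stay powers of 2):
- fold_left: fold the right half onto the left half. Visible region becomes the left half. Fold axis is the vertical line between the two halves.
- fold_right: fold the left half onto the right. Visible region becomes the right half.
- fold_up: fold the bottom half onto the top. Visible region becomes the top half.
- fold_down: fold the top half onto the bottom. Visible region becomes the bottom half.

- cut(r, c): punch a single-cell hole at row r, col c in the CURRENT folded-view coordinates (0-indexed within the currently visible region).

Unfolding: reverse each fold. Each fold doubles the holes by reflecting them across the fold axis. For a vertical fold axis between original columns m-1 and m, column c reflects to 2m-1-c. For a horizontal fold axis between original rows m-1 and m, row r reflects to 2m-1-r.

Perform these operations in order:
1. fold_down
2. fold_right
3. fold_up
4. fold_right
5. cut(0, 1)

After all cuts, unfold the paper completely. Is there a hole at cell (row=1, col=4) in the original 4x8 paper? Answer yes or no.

Answer: yes

Derivation:
Op 1 fold_down: fold axis h@2; visible region now rows[2,4) x cols[0,8) = 2x8
Op 2 fold_right: fold axis v@4; visible region now rows[2,4) x cols[4,8) = 2x4
Op 3 fold_up: fold axis h@3; visible region now rows[2,3) x cols[4,8) = 1x4
Op 4 fold_right: fold axis v@6; visible region now rows[2,3) x cols[6,8) = 1x2
Op 5 cut(0, 1): punch at orig (2,7); cuts so far [(2, 7)]; region rows[2,3) x cols[6,8) = 1x2
Unfold 1 (reflect across v@6): 2 holes -> [(2, 4), (2, 7)]
Unfold 2 (reflect across h@3): 4 holes -> [(2, 4), (2, 7), (3, 4), (3, 7)]
Unfold 3 (reflect across v@4): 8 holes -> [(2, 0), (2, 3), (2, 4), (2, 7), (3, 0), (3, 3), (3, 4), (3, 7)]
Unfold 4 (reflect across h@2): 16 holes -> [(0, 0), (0, 3), (0, 4), (0, 7), (1, 0), (1, 3), (1, 4), (1, 7), (2, 0), (2, 3), (2, 4), (2, 7), (3, 0), (3, 3), (3, 4), (3, 7)]
Holes: [(0, 0), (0, 3), (0, 4), (0, 7), (1, 0), (1, 3), (1, 4), (1, 7), (2, 0), (2, 3), (2, 4), (2, 7), (3, 0), (3, 3), (3, 4), (3, 7)]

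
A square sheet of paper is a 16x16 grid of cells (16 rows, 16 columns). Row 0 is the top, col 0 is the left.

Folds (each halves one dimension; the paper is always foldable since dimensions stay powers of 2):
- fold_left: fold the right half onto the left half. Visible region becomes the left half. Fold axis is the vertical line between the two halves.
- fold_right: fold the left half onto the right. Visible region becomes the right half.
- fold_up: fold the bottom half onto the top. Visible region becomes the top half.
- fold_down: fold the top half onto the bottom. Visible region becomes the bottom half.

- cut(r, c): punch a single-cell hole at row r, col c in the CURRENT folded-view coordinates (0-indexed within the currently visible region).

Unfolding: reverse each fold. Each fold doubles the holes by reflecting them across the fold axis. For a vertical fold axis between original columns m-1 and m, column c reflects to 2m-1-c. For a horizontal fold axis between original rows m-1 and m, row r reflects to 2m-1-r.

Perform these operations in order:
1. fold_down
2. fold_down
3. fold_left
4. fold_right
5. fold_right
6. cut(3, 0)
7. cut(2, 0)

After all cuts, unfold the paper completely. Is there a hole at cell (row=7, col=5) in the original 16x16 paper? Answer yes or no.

Answer: yes

Derivation:
Op 1 fold_down: fold axis h@8; visible region now rows[8,16) x cols[0,16) = 8x16
Op 2 fold_down: fold axis h@12; visible region now rows[12,16) x cols[0,16) = 4x16
Op 3 fold_left: fold axis v@8; visible region now rows[12,16) x cols[0,8) = 4x8
Op 4 fold_right: fold axis v@4; visible region now rows[12,16) x cols[4,8) = 4x4
Op 5 fold_right: fold axis v@6; visible region now rows[12,16) x cols[6,8) = 4x2
Op 6 cut(3, 0): punch at orig (15,6); cuts so far [(15, 6)]; region rows[12,16) x cols[6,8) = 4x2
Op 7 cut(2, 0): punch at orig (14,6); cuts so far [(14, 6), (15, 6)]; region rows[12,16) x cols[6,8) = 4x2
Unfold 1 (reflect across v@6): 4 holes -> [(14, 5), (14, 6), (15, 5), (15, 6)]
Unfold 2 (reflect across v@4): 8 holes -> [(14, 1), (14, 2), (14, 5), (14, 6), (15, 1), (15, 2), (15, 5), (15, 6)]
Unfold 3 (reflect across v@8): 16 holes -> [(14, 1), (14, 2), (14, 5), (14, 6), (14, 9), (14, 10), (14, 13), (14, 14), (15, 1), (15, 2), (15, 5), (15, 6), (15, 9), (15, 10), (15, 13), (15, 14)]
Unfold 4 (reflect across h@12): 32 holes -> [(8, 1), (8, 2), (8, 5), (8, 6), (8, 9), (8, 10), (8, 13), (8, 14), (9, 1), (9, 2), (9, 5), (9, 6), (9, 9), (9, 10), (9, 13), (9, 14), (14, 1), (14, 2), (14, 5), (14, 6), (14, 9), (14, 10), (14, 13), (14, 14), (15, 1), (15, 2), (15, 5), (15, 6), (15, 9), (15, 10), (15, 13), (15, 14)]
Unfold 5 (reflect across h@8): 64 holes -> [(0, 1), (0, 2), (0, 5), (0, 6), (0, 9), (0, 10), (0, 13), (0, 14), (1, 1), (1, 2), (1, 5), (1, 6), (1, 9), (1, 10), (1, 13), (1, 14), (6, 1), (6, 2), (6, 5), (6, 6), (6, 9), (6, 10), (6, 13), (6, 14), (7, 1), (7, 2), (7, 5), (7, 6), (7, 9), (7, 10), (7, 13), (7, 14), (8, 1), (8, 2), (8, 5), (8, 6), (8, 9), (8, 10), (8, 13), (8, 14), (9, 1), (9, 2), (9, 5), (9, 6), (9, 9), (9, 10), (9, 13), (9, 14), (14, 1), (14, 2), (14, 5), (14, 6), (14, 9), (14, 10), (14, 13), (14, 14), (15, 1), (15, 2), (15, 5), (15, 6), (15, 9), (15, 10), (15, 13), (15, 14)]
Holes: [(0, 1), (0, 2), (0, 5), (0, 6), (0, 9), (0, 10), (0, 13), (0, 14), (1, 1), (1, 2), (1, 5), (1, 6), (1, 9), (1, 10), (1, 13), (1, 14), (6, 1), (6, 2), (6, 5), (6, 6), (6, 9), (6, 10), (6, 13), (6, 14), (7, 1), (7, 2), (7, 5), (7, 6), (7, 9), (7, 10), (7, 13), (7, 14), (8, 1), (8, 2), (8, 5), (8, 6), (8, 9), (8, 10), (8, 13), (8, 14), (9, 1), (9, 2), (9, 5), (9, 6), (9, 9), (9, 10), (9, 13), (9, 14), (14, 1), (14, 2), (14, 5), (14, 6), (14, 9), (14, 10), (14, 13), (14, 14), (15, 1), (15, 2), (15, 5), (15, 6), (15, 9), (15, 10), (15, 13), (15, 14)]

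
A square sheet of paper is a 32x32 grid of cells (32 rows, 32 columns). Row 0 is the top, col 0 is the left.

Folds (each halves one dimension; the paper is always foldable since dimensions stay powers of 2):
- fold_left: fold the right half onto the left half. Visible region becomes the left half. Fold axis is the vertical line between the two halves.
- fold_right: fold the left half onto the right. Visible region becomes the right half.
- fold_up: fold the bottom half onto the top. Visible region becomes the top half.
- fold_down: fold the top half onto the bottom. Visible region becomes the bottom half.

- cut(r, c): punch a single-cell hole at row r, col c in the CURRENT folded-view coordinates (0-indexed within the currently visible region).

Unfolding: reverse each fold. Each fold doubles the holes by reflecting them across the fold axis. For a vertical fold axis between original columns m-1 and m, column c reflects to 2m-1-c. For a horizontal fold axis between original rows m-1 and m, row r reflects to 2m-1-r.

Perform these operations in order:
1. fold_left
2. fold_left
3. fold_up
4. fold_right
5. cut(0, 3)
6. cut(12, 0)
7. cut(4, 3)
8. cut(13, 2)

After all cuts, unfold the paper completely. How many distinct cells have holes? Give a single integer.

Answer: 64

Derivation:
Op 1 fold_left: fold axis v@16; visible region now rows[0,32) x cols[0,16) = 32x16
Op 2 fold_left: fold axis v@8; visible region now rows[0,32) x cols[0,8) = 32x8
Op 3 fold_up: fold axis h@16; visible region now rows[0,16) x cols[0,8) = 16x8
Op 4 fold_right: fold axis v@4; visible region now rows[0,16) x cols[4,8) = 16x4
Op 5 cut(0, 3): punch at orig (0,7); cuts so far [(0, 7)]; region rows[0,16) x cols[4,8) = 16x4
Op 6 cut(12, 0): punch at orig (12,4); cuts so far [(0, 7), (12, 4)]; region rows[0,16) x cols[4,8) = 16x4
Op 7 cut(4, 3): punch at orig (4,7); cuts so far [(0, 7), (4, 7), (12, 4)]; region rows[0,16) x cols[4,8) = 16x4
Op 8 cut(13, 2): punch at orig (13,6); cuts so far [(0, 7), (4, 7), (12, 4), (13, 6)]; region rows[0,16) x cols[4,8) = 16x4
Unfold 1 (reflect across v@4): 8 holes -> [(0, 0), (0, 7), (4, 0), (4, 7), (12, 3), (12, 4), (13, 1), (13, 6)]
Unfold 2 (reflect across h@16): 16 holes -> [(0, 0), (0, 7), (4, 0), (4, 7), (12, 3), (12, 4), (13, 1), (13, 6), (18, 1), (18, 6), (19, 3), (19, 4), (27, 0), (27, 7), (31, 0), (31, 7)]
Unfold 3 (reflect across v@8): 32 holes -> [(0, 0), (0, 7), (0, 8), (0, 15), (4, 0), (4, 7), (4, 8), (4, 15), (12, 3), (12, 4), (12, 11), (12, 12), (13, 1), (13, 6), (13, 9), (13, 14), (18, 1), (18, 6), (18, 9), (18, 14), (19, 3), (19, 4), (19, 11), (19, 12), (27, 0), (27, 7), (27, 8), (27, 15), (31, 0), (31, 7), (31, 8), (31, 15)]
Unfold 4 (reflect across v@16): 64 holes -> [(0, 0), (0, 7), (0, 8), (0, 15), (0, 16), (0, 23), (0, 24), (0, 31), (4, 0), (4, 7), (4, 8), (4, 15), (4, 16), (4, 23), (4, 24), (4, 31), (12, 3), (12, 4), (12, 11), (12, 12), (12, 19), (12, 20), (12, 27), (12, 28), (13, 1), (13, 6), (13, 9), (13, 14), (13, 17), (13, 22), (13, 25), (13, 30), (18, 1), (18, 6), (18, 9), (18, 14), (18, 17), (18, 22), (18, 25), (18, 30), (19, 3), (19, 4), (19, 11), (19, 12), (19, 19), (19, 20), (19, 27), (19, 28), (27, 0), (27, 7), (27, 8), (27, 15), (27, 16), (27, 23), (27, 24), (27, 31), (31, 0), (31, 7), (31, 8), (31, 15), (31, 16), (31, 23), (31, 24), (31, 31)]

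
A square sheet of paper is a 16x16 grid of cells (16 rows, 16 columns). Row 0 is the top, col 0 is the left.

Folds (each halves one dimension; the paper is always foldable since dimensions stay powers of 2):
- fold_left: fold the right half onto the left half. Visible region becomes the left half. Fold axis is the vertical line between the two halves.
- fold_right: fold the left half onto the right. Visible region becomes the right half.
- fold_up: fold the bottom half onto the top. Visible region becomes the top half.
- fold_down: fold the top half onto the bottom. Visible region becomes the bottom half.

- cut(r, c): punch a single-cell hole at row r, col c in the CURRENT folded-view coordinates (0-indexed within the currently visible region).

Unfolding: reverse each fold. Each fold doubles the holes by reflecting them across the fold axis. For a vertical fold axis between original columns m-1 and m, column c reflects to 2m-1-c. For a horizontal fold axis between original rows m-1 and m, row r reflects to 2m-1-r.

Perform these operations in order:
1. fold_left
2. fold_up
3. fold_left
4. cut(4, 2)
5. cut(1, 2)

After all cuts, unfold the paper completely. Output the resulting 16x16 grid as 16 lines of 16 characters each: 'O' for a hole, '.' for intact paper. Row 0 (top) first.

Answer: ................
..O..O....O..O..
................
................
..O..O....O..O..
................
................
................
................
................
................
..O..O....O..O..
................
................
..O..O....O..O..
................

Derivation:
Op 1 fold_left: fold axis v@8; visible region now rows[0,16) x cols[0,8) = 16x8
Op 2 fold_up: fold axis h@8; visible region now rows[0,8) x cols[0,8) = 8x8
Op 3 fold_left: fold axis v@4; visible region now rows[0,8) x cols[0,4) = 8x4
Op 4 cut(4, 2): punch at orig (4,2); cuts so far [(4, 2)]; region rows[0,8) x cols[0,4) = 8x4
Op 5 cut(1, 2): punch at orig (1,2); cuts so far [(1, 2), (4, 2)]; region rows[0,8) x cols[0,4) = 8x4
Unfold 1 (reflect across v@4): 4 holes -> [(1, 2), (1, 5), (4, 2), (4, 5)]
Unfold 2 (reflect across h@8): 8 holes -> [(1, 2), (1, 5), (4, 2), (4, 5), (11, 2), (11, 5), (14, 2), (14, 5)]
Unfold 3 (reflect across v@8): 16 holes -> [(1, 2), (1, 5), (1, 10), (1, 13), (4, 2), (4, 5), (4, 10), (4, 13), (11, 2), (11, 5), (11, 10), (11, 13), (14, 2), (14, 5), (14, 10), (14, 13)]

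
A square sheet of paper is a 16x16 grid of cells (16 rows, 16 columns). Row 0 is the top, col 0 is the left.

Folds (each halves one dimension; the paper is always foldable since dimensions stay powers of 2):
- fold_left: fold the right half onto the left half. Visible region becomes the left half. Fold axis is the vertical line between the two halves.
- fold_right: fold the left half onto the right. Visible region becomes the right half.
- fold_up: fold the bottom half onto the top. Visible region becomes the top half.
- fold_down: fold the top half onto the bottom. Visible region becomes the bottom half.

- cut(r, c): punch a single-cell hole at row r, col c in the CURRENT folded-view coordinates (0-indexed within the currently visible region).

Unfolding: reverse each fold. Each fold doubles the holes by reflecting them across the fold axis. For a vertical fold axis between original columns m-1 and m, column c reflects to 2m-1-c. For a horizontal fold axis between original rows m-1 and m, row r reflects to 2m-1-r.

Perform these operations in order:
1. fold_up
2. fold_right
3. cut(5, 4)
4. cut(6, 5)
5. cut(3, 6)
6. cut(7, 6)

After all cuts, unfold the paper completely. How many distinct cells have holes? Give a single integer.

Op 1 fold_up: fold axis h@8; visible region now rows[0,8) x cols[0,16) = 8x16
Op 2 fold_right: fold axis v@8; visible region now rows[0,8) x cols[8,16) = 8x8
Op 3 cut(5, 4): punch at orig (5,12); cuts so far [(5, 12)]; region rows[0,8) x cols[8,16) = 8x8
Op 4 cut(6, 5): punch at orig (6,13); cuts so far [(5, 12), (6, 13)]; region rows[0,8) x cols[8,16) = 8x8
Op 5 cut(3, 6): punch at orig (3,14); cuts so far [(3, 14), (5, 12), (6, 13)]; region rows[0,8) x cols[8,16) = 8x8
Op 6 cut(7, 6): punch at orig (7,14); cuts so far [(3, 14), (5, 12), (6, 13), (7, 14)]; region rows[0,8) x cols[8,16) = 8x8
Unfold 1 (reflect across v@8): 8 holes -> [(3, 1), (3, 14), (5, 3), (5, 12), (6, 2), (6, 13), (7, 1), (7, 14)]
Unfold 2 (reflect across h@8): 16 holes -> [(3, 1), (3, 14), (5, 3), (5, 12), (6, 2), (6, 13), (7, 1), (7, 14), (8, 1), (8, 14), (9, 2), (9, 13), (10, 3), (10, 12), (12, 1), (12, 14)]

Answer: 16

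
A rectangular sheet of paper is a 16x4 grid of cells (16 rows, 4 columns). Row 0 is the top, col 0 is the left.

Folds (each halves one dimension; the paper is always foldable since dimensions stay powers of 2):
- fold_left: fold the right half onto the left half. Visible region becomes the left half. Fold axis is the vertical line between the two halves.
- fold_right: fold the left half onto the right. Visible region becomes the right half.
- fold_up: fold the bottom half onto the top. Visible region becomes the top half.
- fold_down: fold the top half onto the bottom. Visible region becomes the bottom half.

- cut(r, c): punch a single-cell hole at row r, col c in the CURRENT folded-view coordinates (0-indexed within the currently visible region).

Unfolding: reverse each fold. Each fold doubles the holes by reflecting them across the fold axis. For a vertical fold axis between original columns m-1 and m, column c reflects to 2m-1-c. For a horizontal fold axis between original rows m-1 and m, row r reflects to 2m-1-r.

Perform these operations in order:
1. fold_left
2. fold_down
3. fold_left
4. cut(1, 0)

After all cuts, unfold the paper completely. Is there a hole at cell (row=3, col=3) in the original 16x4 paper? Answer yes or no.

Answer: no

Derivation:
Op 1 fold_left: fold axis v@2; visible region now rows[0,16) x cols[0,2) = 16x2
Op 2 fold_down: fold axis h@8; visible region now rows[8,16) x cols[0,2) = 8x2
Op 3 fold_left: fold axis v@1; visible region now rows[8,16) x cols[0,1) = 8x1
Op 4 cut(1, 0): punch at orig (9,0); cuts so far [(9, 0)]; region rows[8,16) x cols[0,1) = 8x1
Unfold 1 (reflect across v@1): 2 holes -> [(9, 0), (9, 1)]
Unfold 2 (reflect across h@8): 4 holes -> [(6, 0), (6, 1), (9, 0), (9, 1)]
Unfold 3 (reflect across v@2): 8 holes -> [(6, 0), (6, 1), (6, 2), (6, 3), (9, 0), (9, 1), (9, 2), (9, 3)]
Holes: [(6, 0), (6, 1), (6, 2), (6, 3), (9, 0), (9, 1), (9, 2), (9, 3)]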